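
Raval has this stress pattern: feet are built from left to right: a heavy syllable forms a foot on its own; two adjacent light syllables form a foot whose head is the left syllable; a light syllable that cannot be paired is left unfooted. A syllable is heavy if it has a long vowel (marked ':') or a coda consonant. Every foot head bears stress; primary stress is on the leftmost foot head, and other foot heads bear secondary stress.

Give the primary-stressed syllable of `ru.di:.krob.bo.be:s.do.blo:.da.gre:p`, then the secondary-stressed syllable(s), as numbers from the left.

primary 2, secondary 3, 5, 7, 9

Weights: 1 ru L, 2 di: H, 3 krob H, 4 bo L, 5 be:s H, 6 do L, 7 blo: H, 8 da L, 9 gre:p H.
Parse left to right (heavy = foot alone; LL = one foot; stranded L unfooted): ru (ˈdi:) (ˈkrob) bo (ˈbe:s) do (ˈblo:) da (ˈgre:p).
Foot heads: 2, 3, 5, 7, 9.
Primary stress on the leftmost head = syllable 2.
Secondary stress on 3, 5, 7, 9: ru.ˈdi:.ˌkrob.bo.ˌbe:s.do.ˌblo:.da.ˌgre:p.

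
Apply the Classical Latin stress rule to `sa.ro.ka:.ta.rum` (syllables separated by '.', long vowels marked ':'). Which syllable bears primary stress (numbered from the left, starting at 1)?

Classical Latin: stress the penult if heavy (long vowel or closed), else the antepenult.
Weights: 3 ka: H, 4 ta L, 5 rum H.
The penult (syllable 4, ta) is light, so stress falls on the antepenult (syllable 3, ka:).
Stress on syllable 3: sa.ro.ˈka:.ta.rum.

3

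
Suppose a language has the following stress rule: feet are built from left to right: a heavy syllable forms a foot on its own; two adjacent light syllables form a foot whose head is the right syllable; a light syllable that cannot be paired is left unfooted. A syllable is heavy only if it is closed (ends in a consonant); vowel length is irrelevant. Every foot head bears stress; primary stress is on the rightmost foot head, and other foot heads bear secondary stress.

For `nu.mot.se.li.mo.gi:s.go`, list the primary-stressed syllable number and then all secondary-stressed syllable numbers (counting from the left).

primary 6, secondary 2, 4

Weights: 1 nu L, 2 mot H, 3 se L, 4 li L, 5 mo L, 6 gi:s H, 7 go L.
Parse left to right (heavy = foot alone; LL = one foot; stranded L unfooted): nu (ˈmot) (se.ˈli) mo (ˈgi:s) go.
Foot heads: 2, 4, 6.
Primary stress on the rightmost head = syllable 6.
Secondary stress on 2, 4: nu.ˌmot.se.ˌli.mo.ˈgi:s.go.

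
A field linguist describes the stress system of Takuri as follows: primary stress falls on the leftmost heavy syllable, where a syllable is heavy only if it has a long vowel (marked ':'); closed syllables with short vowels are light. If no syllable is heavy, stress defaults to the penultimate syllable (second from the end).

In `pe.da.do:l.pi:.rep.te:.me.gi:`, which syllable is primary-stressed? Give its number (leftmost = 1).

3

Weights: 1 pe L, 2 da L, 3 do:l H, 4 pi: H, 5 rep L, 6 te: H, 7 me L, 8 gi: H.
Heavy syllables in the domain: 3, 4, 6, 8. The leftmost is syllable 3 (do:l).
Primary stress: syllable 3 → pe.da.ˈdo:l.pi:.rep.te:.me.gi:.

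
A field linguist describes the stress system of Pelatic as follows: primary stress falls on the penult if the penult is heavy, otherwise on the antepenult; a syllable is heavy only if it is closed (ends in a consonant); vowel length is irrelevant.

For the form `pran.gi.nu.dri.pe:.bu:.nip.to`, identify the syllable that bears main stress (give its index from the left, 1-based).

Weights: 6 bu: L, 7 nip H, 8 to L.
The penult (syllable 7, nip) is heavy, so it takes stress.
Primary stress: syllable 7 → pran.gi.nu.dri.pe:.bu:.ˈnip.to.

7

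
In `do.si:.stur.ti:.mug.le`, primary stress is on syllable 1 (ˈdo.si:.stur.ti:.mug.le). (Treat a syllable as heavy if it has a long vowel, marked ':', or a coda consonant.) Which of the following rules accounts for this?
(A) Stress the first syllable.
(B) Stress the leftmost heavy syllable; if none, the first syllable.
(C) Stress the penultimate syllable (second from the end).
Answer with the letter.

Rule A → syllable 1 ✓.
Rule B → syllable 2 (observed: 1).
Rule C → syllable 5 (observed: 1).

A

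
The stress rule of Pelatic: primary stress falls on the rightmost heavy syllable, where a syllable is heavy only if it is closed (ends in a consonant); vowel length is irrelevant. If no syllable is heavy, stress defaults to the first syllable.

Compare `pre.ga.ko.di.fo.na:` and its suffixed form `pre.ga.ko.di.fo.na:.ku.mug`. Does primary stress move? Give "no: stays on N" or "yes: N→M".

Base `pre.ga.ko.di.fo.na:` (6 syllables):
  Weights: 1 pre L, 2 ga L, 3 ko L, 4 di L, 5 fo L, 6 na: L.
  No heavy syllable in the domain; default to the first syllable = syllable 1.
  → primary stress on syllable 1.
Suffixed `pre.ga.ko.di.fo.na:.ku.mug` (8 syllables):
  Weights: 1 pre L, 2 ga L, 3 ko L, 4 di L, 5 fo L, 6 na: L, 7 ku L, 8 mug H.
  Heavy syllables in the domain: 8. The rightmost is syllable 8 (mug).
  → primary stress on syllable 8.

yes: 1→8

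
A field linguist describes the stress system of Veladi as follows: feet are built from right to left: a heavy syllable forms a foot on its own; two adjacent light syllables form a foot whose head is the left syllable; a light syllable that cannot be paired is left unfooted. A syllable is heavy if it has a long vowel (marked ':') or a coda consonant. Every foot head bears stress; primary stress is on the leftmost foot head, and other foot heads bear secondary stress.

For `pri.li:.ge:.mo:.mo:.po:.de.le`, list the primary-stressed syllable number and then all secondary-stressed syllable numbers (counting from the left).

Weights: 1 pri L, 2 li: H, 3 ge: H, 4 mo: H, 5 mo: H, 6 po: H, 7 de L, 8 le L.
Parse right to left (heavy = foot alone; LL = one foot; stranded L unfooted): pri (ˈli:) (ˈge:) (ˈmo:) (ˈmo:) (ˈpo:) (ˈde.le).
Foot heads: 2, 3, 4, 5, 6, 7.
Primary stress on the leftmost head = syllable 2.
Secondary stress on 3, 4, 5, 6, 7: pri.ˈli:.ˌge:.ˌmo:.ˌmo:.ˌpo:.ˌde.le.

primary 2, secondary 3, 4, 5, 6, 7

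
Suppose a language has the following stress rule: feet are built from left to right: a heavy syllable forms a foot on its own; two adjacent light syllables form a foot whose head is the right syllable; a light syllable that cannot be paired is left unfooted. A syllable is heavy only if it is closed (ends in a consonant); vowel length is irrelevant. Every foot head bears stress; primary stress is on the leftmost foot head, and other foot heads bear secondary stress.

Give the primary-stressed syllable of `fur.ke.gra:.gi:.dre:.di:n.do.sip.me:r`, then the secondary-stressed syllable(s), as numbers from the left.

primary 1, secondary 3, 5, 6, 8, 9

Weights: 1 fur H, 2 ke L, 3 gra: L, 4 gi: L, 5 dre: L, 6 di:n H, 7 do L, 8 sip H, 9 me:r H.
Parse left to right (heavy = foot alone; LL = one foot; stranded L unfooted): (ˈfur) (ke.ˈgra:) (gi:.ˈdre:) (ˈdi:n) do (ˈsip) (ˈme:r).
Foot heads: 1, 3, 5, 6, 8, 9.
Primary stress on the leftmost head = syllable 1.
Secondary stress on 3, 5, 6, 8, 9: ˈfur.ke.ˌgra:.gi:.ˌdre:.ˌdi:n.do.ˌsip.ˌme:r.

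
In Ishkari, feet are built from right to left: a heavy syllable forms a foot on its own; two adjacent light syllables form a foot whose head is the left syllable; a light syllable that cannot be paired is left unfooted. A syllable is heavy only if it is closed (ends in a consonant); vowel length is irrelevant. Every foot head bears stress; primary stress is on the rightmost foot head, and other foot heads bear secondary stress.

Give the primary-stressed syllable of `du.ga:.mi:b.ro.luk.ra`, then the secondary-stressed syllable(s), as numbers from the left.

Weights: 1 du L, 2 ga: L, 3 mi:b H, 4 ro L, 5 luk H, 6 ra L.
Parse right to left (heavy = foot alone; LL = one foot; stranded L unfooted): (ˈdu.ga:) (ˈmi:b) ro (ˈluk) ra.
Foot heads: 1, 3, 5.
Primary stress on the rightmost head = syllable 5.
Secondary stress on 1, 3: ˌdu.ga:.ˌmi:b.ro.ˈluk.ra.

primary 5, secondary 1, 3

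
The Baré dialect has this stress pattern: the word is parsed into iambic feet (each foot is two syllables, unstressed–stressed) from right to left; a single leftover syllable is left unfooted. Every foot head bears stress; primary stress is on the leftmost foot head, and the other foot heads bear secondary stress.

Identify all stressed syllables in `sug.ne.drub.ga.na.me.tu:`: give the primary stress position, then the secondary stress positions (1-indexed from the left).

primary 3, secondary 5, 7

Parse right to left into iambic (σˈσ) feet: sug (ne.ˈdrub) (ga.ˈna) (me.ˈtu:). Syllable 1 is left unfooted.
Foot heads (stressed positions): 3, 5, 7.
End Rule Leftmost: primary stress on the leftmost head = syllable 3.
Secondary stress on 5, 7: sug.ne.ˈdrub.ga.ˌna.me.ˌtu:.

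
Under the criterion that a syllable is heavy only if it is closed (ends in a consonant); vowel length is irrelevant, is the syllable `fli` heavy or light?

light

`fli`: short vowel, open (no coda). Open (no coda) → light.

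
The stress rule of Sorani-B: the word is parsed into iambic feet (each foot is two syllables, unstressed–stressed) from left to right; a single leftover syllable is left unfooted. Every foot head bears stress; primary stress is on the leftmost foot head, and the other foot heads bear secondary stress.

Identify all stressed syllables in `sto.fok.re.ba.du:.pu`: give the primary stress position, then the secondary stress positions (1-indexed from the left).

primary 2, secondary 4, 6

Parse left to right into iambic (σˈσ) feet: (sto.ˈfok) (re.ˈba) (du:.ˈpu).
Foot heads (stressed positions): 2, 4, 6.
End Rule Leftmost: primary stress on the leftmost head = syllable 2.
Secondary stress on 4, 6: sto.ˈfok.re.ˌba.du:.ˌpu.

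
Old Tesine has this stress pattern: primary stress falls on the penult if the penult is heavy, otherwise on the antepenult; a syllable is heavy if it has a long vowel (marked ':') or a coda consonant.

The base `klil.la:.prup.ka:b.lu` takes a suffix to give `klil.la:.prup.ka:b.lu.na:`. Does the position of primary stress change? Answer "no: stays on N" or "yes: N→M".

Base `klil.la:.prup.ka:b.lu` (5 syllables):
  Weights: 3 prup H, 4 ka:b H, 5 lu L.
  The penult (syllable 4, ka:b) is heavy, so it takes stress.
  → primary stress on syllable 4.
Suffixed `klil.la:.prup.ka:b.lu.na:` (6 syllables):
  Weights: 4 ka:b H, 5 lu L, 6 na: H.
  The penult (syllable 5, lu) is light, so stress falls on the antepenult (syllable 4, ka:b).
  → primary stress on syllable 4.

no: stays on 4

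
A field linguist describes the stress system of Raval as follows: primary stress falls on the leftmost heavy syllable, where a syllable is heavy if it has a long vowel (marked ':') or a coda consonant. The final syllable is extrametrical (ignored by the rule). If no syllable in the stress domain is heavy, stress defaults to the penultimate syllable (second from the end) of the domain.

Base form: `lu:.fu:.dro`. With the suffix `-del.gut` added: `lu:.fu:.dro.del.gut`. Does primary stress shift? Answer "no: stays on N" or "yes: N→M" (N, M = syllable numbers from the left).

Base `lu:.fu:.dro` (3 syllables):
  The final syllable (3, dro) is extrametrical; the stress domain is syllables 1–2.
  Weights: 1 lu: H, 2 fu: H.
  Heavy syllables in the domain: 1, 2. The leftmost is syllable 1 (lu:).
  → primary stress on syllable 1.
Suffixed `lu:.fu:.dro.del.gut` (5 syllables):
  The final syllable (5, gut) is extrametrical; the stress domain is syllables 1–4.
  Weights: 1 lu: H, 2 fu: H, 3 dro L, 4 del H.
  Heavy syllables in the domain: 1, 2, 4. The leftmost is syllable 1 (lu:).
  → primary stress on syllable 1.

no: stays on 1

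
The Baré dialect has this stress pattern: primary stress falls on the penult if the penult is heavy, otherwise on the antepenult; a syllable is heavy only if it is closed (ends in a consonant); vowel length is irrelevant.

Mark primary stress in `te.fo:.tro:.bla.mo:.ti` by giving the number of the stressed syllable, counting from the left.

Weights: 4 bla L, 5 mo: L, 6 ti L.
The penult (syllable 5, mo:) is light, so stress falls on the antepenult (syllable 4, bla).
Primary stress: syllable 4 → te.fo:.tro:.ˈbla.mo:.ti.

4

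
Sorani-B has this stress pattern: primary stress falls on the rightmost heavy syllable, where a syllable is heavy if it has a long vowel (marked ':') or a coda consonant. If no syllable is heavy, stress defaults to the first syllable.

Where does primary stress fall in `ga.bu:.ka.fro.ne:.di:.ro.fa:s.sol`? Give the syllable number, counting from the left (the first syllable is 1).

9

Weights: 1 ga L, 2 bu: H, 3 ka L, 4 fro L, 5 ne: H, 6 di: H, 7 ro L, 8 fa:s H, 9 sol H.
Heavy syllables in the domain: 2, 5, 6, 8, 9. The rightmost is syllable 9 (sol).
Primary stress: syllable 9 → ga.bu:.ka.fro.ne:.di:.ro.fa:s.ˈsol.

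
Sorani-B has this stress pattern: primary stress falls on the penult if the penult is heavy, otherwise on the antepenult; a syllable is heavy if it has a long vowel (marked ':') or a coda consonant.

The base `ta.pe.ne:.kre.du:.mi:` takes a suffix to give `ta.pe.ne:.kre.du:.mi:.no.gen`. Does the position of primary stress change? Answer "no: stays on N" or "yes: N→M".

yes: 5→6

Base `ta.pe.ne:.kre.du:.mi:` (6 syllables):
  Weights: 4 kre L, 5 du: H, 6 mi: H.
  The penult (syllable 5, du:) is heavy, so it takes stress.
  → primary stress on syllable 5.
Suffixed `ta.pe.ne:.kre.du:.mi:.no.gen` (8 syllables):
  Weights: 6 mi: H, 7 no L, 8 gen H.
  The penult (syllable 7, no) is light, so stress falls on the antepenult (syllable 6, mi:).
  → primary stress on syllable 6.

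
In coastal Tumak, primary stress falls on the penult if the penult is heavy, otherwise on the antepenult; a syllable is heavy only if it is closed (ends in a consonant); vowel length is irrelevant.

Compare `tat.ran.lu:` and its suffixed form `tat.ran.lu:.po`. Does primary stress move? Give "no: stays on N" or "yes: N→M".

no: stays on 2

Base `tat.ran.lu:` (3 syllables):
  Weights: 1 tat H, 2 ran H, 3 lu: L.
  The penult (syllable 2, ran) is heavy, so it takes stress.
  → primary stress on syllable 2.
Suffixed `tat.ran.lu:.po` (4 syllables):
  Weights: 2 ran H, 3 lu: L, 4 po L.
  The penult (syllable 3, lu:) is light, so stress falls on the antepenult (syllable 2, ran).
  → primary stress on syllable 2.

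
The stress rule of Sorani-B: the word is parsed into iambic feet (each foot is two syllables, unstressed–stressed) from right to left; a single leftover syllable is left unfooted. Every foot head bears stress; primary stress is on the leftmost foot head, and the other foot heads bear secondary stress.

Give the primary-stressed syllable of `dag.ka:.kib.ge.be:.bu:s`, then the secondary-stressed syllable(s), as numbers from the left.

primary 2, secondary 4, 6

Parse right to left into iambic (σˈσ) feet: (dag.ˈka:) (kib.ˈge) (be:.ˈbu:s).
Foot heads (stressed positions): 2, 4, 6.
End Rule Leftmost: primary stress on the leftmost head = syllable 2.
Secondary stress on 4, 6: dag.ˈka:.kib.ˌge.be:.ˌbu:s.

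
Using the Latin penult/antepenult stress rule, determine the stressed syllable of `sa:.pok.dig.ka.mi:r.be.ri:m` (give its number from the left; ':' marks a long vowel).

Classical Latin: stress the penult if heavy (long vowel or closed), else the antepenult.
Weights: 5 mi:r H, 6 be L, 7 ri:m H.
The penult (syllable 6, be) is light, so stress falls on the antepenult (syllable 5, mi:r).
Stress on syllable 5: sa:.pok.dig.ka.ˈmi:r.be.ri:m.

5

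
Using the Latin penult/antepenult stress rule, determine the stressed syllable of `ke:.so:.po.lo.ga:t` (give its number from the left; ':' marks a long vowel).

Classical Latin: stress the penult if heavy (long vowel or closed), else the antepenult.
Weights: 3 po L, 4 lo L, 5 ga:t H.
The penult (syllable 4, lo) is light, so stress falls on the antepenult (syllable 3, po).
Stress on syllable 3: ke:.so:.ˈpo.lo.ga:t.

3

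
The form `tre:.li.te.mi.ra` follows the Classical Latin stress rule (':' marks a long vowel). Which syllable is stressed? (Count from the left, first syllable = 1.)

3

Classical Latin: stress the penult if heavy (long vowel or closed), else the antepenult.
Weights: 3 te L, 4 mi L, 5 ra L.
The penult (syllable 4, mi) is light, so stress falls on the antepenult (syllable 3, te).
Stress on syllable 3: tre:.li.ˈte.mi.ra.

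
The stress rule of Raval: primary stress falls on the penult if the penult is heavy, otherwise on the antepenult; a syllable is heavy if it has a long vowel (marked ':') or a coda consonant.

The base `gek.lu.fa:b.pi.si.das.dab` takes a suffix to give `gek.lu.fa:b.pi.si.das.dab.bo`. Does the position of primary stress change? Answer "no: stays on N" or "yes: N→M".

Base `gek.lu.fa:b.pi.si.das.dab` (7 syllables):
  Weights: 5 si L, 6 das H, 7 dab H.
  The penult (syllable 6, das) is heavy, so it takes stress.
  → primary stress on syllable 6.
Suffixed `gek.lu.fa:b.pi.si.das.dab.bo` (8 syllables):
  Weights: 6 das H, 7 dab H, 8 bo L.
  The penult (syllable 7, dab) is heavy, so it takes stress.
  → primary stress on syllable 7.

yes: 6→7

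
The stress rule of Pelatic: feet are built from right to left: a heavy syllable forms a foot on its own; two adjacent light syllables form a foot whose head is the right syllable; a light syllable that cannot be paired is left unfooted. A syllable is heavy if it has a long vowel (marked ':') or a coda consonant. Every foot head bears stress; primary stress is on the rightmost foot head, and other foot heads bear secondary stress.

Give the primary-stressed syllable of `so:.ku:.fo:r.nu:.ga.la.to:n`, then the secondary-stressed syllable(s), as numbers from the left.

primary 7, secondary 1, 2, 3, 4, 6

Weights: 1 so: H, 2 ku: H, 3 fo:r H, 4 nu: H, 5 ga L, 6 la L, 7 to:n H.
Parse right to left (heavy = foot alone; LL = one foot; stranded L unfooted): (ˈso:) (ˈku:) (ˈfo:r) (ˈnu:) (ga.ˈla) (ˈto:n).
Foot heads: 1, 2, 3, 4, 6, 7.
Primary stress on the rightmost head = syllable 7.
Secondary stress on 1, 2, 3, 4, 6: ˌso:.ˌku:.ˌfo:r.ˌnu:.ga.ˌla.ˈto:n.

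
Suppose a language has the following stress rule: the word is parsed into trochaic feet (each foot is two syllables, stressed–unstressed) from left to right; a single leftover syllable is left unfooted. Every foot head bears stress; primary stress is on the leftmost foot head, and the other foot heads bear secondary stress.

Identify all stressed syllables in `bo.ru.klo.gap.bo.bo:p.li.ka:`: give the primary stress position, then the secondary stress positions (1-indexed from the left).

Parse left to right into trochaic (ˈσσ) feet: (ˈbo.ru) (ˈklo.gap) (ˈbo.bo:p) (ˈli.ka:).
Foot heads (stressed positions): 1, 3, 5, 7.
End Rule Leftmost: primary stress on the leftmost head = syllable 1.
Secondary stress on 3, 5, 7: ˈbo.ru.ˌklo.gap.ˌbo.bo:p.ˌli.ka:.

primary 1, secondary 3, 5, 7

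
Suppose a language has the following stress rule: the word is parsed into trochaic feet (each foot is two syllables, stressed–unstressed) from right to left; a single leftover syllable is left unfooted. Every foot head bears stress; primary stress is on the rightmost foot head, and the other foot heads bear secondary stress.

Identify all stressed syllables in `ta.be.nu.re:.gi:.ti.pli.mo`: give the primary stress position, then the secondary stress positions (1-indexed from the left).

Parse right to left into trochaic (ˈσσ) feet: (ˈta.be) (ˈnu.re:) (ˈgi:.ti) (ˈpli.mo).
Foot heads (stressed positions): 1, 3, 5, 7.
End Rule Rightmost: primary stress on the rightmost head = syllable 7.
Secondary stress on 1, 3, 5: ˌta.be.ˌnu.re:.ˌgi:.ti.ˈpli.mo.

primary 7, secondary 1, 3, 5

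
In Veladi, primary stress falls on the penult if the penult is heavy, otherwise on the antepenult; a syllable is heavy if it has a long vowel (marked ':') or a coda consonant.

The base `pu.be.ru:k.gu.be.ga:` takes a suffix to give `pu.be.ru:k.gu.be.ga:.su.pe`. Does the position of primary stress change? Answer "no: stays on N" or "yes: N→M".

yes: 4→6

Base `pu.be.ru:k.gu.be.ga:` (6 syllables):
  Weights: 4 gu L, 5 be L, 6 ga: H.
  The penult (syllable 5, be) is light, so stress falls on the antepenult (syllable 4, gu).
  → primary stress on syllable 4.
Suffixed `pu.be.ru:k.gu.be.ga:.su.pe` (8 syllables):
  Weights: 6 ga: H, 7 su L, 8 pe L.
  The penult (syllable 7, su) is light, so stress falls on the antepenult (syllable 6, ga:).
  → primary stress on syllable 6.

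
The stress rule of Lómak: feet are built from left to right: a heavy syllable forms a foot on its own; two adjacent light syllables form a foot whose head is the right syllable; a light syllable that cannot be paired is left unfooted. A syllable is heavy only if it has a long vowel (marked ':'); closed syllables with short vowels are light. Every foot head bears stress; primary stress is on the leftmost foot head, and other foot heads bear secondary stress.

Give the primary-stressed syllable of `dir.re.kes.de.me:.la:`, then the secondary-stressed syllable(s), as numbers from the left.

Weights: 1 dir L, 2 re L, 3 kes L, 4 de L, 5 me: H, 6 la: H.
Parse left to right (heavy = foot alone; LL = one foot; stranded L unfooted): (dir.ˈre) (kes.ˈde) (ˈme:) (ˈla:).
Foot heads: 2, 4, 5, 6.
Primary stress on the leftmost head = syllable 2.
Secondary stress on 4, 5, 6: dir.ˈre.kes.ˌde.ˌme:.ˌla:.

primary 2, secondary 4, 5, 6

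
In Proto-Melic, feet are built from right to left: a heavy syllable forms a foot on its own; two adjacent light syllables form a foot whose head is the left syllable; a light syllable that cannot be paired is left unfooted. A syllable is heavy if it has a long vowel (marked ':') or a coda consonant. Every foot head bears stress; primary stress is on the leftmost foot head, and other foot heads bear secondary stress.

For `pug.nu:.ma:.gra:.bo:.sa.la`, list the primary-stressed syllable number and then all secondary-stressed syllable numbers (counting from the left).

Weights: 1 pug H, 2 nu: H, 3 ma: H, 4 gra: H, 5 bo: H, 6 sa L, 7 la L.
Parse right to left (heavy = foot alone; LL = one foot; stranded L unfooted): (ˈpug) (ˈnu:) (ˈma:) (ˈgra:) (ˈbo:) (ˈsa.la).
Foot heads: 1, 2, 3, 4, 5, 6.
Primary stress on the leftmost head = syllable 1.
Secondary stress on 2, 3, 4, 5, 6: ˈpug.ˌnu:.ˌma:.ˌgra:.ˌbo:.ˌsa.la.

primary 1, secondary 2, 3, 4, 5, 6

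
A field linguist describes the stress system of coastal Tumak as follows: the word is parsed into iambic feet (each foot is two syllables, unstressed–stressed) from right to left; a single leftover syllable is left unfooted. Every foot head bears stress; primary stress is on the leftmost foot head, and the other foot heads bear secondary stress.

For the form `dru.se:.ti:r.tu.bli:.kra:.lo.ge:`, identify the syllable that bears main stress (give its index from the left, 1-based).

2

Parse right to left into iambic (σˈσ) feet: (dru.ˈse:) (ti:r.ˈtu) (bli:.ˈkra:) (lo.ˈge:).
Foot heads (stressed positions): 2, 4, 6, 8.
End Rule Leftmost: primary stress on the leftmost head = syllable 2.
Primary stress: syllable 2 → dru.ˈse:.ti:r.tu.bli:.kra:.lo.ge:.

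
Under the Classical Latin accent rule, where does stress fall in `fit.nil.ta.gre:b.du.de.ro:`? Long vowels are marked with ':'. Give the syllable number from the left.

Classical Latin: stress the penult if heavy (long vowel or closed), else the antepenult.
Weights: 5 du L, 6 de L, 7 ro: H.
The penult (syllable 6, de) is light, so stress falls on the antepenult (syllable 5, du).
Stress on syllable 5: fit.nil.ta.gre:b.ˈdu.de.ro:.

5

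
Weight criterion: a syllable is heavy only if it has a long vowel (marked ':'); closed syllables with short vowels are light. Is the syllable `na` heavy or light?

`na`: short vowel, open (no coda). Short vowel → light.

light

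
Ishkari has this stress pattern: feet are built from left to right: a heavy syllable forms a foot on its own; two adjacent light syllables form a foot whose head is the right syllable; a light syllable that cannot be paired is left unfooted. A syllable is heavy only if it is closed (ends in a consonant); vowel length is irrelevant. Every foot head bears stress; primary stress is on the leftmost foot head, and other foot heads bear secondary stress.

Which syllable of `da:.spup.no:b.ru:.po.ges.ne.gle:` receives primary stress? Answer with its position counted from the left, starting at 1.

2

Weights: 1 da: L, 2 spup H, 3 no:b H, 4 ru: L, 5 po L, 6 ges H, 7 ne L, 8 gle: L.
Parse left to right (heavy = foot alone; LL = one foot; stranded L unfooted): da: (ˈspup) (ˈno:b) (ru:.ˈpo) (ˈges) (ne.ˈgle:).
Foot heads: 2, 3, 5, 6, 8.
Primary stress on the leftmost head = syllable 2.
Primary stress: syllable 2 → da:.ˈspup.no:b.ru:.po.ges.ne.gle:.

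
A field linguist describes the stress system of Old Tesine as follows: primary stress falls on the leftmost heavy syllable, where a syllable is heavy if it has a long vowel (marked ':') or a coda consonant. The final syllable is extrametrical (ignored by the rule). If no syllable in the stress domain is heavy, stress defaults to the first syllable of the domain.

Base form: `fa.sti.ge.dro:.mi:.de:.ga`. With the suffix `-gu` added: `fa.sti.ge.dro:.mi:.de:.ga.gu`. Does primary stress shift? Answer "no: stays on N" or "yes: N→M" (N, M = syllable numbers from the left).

no: stays on 4

Base `fa.sti.ge.dro:.mi:.de:.ga` (7 syllables):
  The final syllable (7, ga) is extrametrical; the stress domain is syllables 1–6.
  Weights: 1 fa L, 2 sti L, 3 ge L, 4 dro: H, 5 mi: H, 6 de: H.
  Heavy syllables in the domain: 4, 5, 6. The leftmost is syllable 4 (dro:).
  → primary stress on syllable 4.
Suffixed `fa.sti.ge.dro:.mi:.de:.ga.gu` (8 syllables):
  The final syllable (8, gu) is extrametrical; the stress domain is syllables 1–7.
  Weights: 1 fa L, 2 sti L, 3 ge L, 4 dro: H, 5 mi: H, 6 de: H, 7 ga L.
  Heavy syllables in the domain: 4, 5, 6. The leftmost is syllable 4 (dro:).
  → primary stress on syllable 4.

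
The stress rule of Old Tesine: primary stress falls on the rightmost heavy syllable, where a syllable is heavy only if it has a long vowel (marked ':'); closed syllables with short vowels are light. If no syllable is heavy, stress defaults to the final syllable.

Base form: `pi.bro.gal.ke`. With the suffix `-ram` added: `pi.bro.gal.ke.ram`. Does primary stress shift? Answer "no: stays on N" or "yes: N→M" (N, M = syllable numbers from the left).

Base `pi.bro.gal.ke` (4 syllables):
  Weights: 1 pi L, 2 bro L, 3 gal L, 4 ke L.
  No heavy syllable in the domain; default to the final syllable = syllable 4.
  → primary stress on syllable 4.
Suffixed `pi.bro.gal.ke.ram` (5 syllables):
  Weights: 1 pi L, 2 bro L, 3 gal L, 4 ke L, 5 ram L.
  No heavy syllable in the domain; default to the final syllable = syllable 5.
  → primary stress on syllable 5.

yes: 4→5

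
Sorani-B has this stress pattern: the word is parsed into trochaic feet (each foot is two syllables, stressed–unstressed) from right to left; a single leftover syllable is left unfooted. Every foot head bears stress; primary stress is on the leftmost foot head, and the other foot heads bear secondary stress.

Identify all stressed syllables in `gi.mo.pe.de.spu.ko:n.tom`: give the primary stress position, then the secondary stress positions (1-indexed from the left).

Parse right to left into trochaic (ˈσσ) feet: gi (ˈmo.pe) (ˈde.spu) (ˈko:n.tom). Syllable 1 is left unfooted.
Foot heads (stressed positions): 2, 4, 6.
End Rule Leftmost: primary stress on the leftmost head = syllable 2.
Secondary stress on 4, 6: gi.ˈmo.pe.ˌde.spu.ˌko:n.tom.

primary 2, secondary 4, 6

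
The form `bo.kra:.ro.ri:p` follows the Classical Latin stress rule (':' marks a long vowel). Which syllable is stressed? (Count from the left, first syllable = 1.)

2

Classical Latin: stress the penult if heavy (long vowel or closed), else the antepenult.
Weights: 2 kra: H, 3 ro L, 4 ri:p H.
The penult (syllable 3, ro) is light, so stress falls on the antepenult (syllable 2, kra:).
Stress on syllable 2: bo.ˈkra:.ro.ri:p.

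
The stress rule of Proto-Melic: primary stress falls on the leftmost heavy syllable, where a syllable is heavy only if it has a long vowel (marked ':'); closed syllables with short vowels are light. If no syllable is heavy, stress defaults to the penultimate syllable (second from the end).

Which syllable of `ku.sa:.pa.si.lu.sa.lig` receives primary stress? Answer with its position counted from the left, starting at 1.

Weights: 1 ku L, 2 sa: H, 3 pa L, 4 si L, 5 lu L, 6 sa L, 7 lig L.
Heavy syllables in the domain: 2. The leftmost is syllable 2 (sa:).
Primary stress: syllable 2 → ku.ˈsa:.pa.si.lu.sa.lig.

2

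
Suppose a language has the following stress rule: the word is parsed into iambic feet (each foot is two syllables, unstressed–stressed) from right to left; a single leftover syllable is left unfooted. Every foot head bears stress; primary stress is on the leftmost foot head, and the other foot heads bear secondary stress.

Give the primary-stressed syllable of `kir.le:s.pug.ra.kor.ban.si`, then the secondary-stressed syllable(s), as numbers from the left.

Parse right to left into iambic (σˈσ) feet: kir (le:s.ˈpug) (ra.ˈkor) (ban.ˈsi). Syllable 1 is left unfooted.
Foot heads (stressed positions): 3, 5, 7.
End Rule Leftmost: primary stress on the leftmost head = syllable 3.
Secondary stress on 5, 7: kir.le:s.ˈpug.ra.ˌkor.ban.ˌsi.

primary 3, secondary 5, 7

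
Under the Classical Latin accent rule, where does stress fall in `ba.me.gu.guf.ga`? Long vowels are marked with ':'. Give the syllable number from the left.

4

Classical Latin: stress the penult if heavy (long vowel or closed), else the antepenult.
Weights: 3 gu L, 4 guf H, 5 ga L.
The penult (syllable 4, guf) is heavy, so it takes stress.
Stress on syllable 4: ba.me.gu.ˈguf.ga.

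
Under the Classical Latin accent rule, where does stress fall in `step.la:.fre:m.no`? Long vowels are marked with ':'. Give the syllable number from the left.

Classical Latin: stress the penult if heavy (long vowel or closed), else the antepenult.
Weights: 2 la: H, 3 fre:m H, 4 no L.
The penult (syllable 3, fre:m) is heavy, so it takes stress.
Stress on syllable 3: step.la:.ˈfre:m.no.

3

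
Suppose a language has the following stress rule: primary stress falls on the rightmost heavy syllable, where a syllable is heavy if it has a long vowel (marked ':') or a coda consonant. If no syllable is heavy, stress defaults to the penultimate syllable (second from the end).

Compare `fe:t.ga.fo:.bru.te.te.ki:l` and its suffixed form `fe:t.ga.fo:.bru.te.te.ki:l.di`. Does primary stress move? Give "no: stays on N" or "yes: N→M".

Base `fe:t.ga.fo:.bru.te.te.ki:l` (7 syllables):
  Weights: 1 fe:t H, 2 ga L, 3 fo: H, 4 bru L, 5 te L, 6 te L, 7 ki:l H.
  Heavy syllables in the domain: 1, 3, 7. The rightmost is syllable 7 (ki:l).
  → primary stress on syllable 7.
Suffixed `fe:t.ga.fo:.bru.te.te.ki:l.di` (8 syllables):
  Weights: 1 fe:t H, 2 ga L, 3 fo: H, 4 bru L, 5 te L, 6 te L, 7 ki:l H, 8 di L.
  Heavy syllables in the domain: 1, 3, 7. The rightmost is syllable 7 (ki:l).
  → primary stress on syllable 7.

no: stays on 7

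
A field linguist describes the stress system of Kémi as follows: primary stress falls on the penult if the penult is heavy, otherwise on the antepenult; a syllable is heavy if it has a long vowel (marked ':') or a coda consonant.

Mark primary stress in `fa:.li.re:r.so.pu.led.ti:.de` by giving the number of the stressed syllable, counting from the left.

7

Weights: 6 led H, 7 ti: H, 8 de L.
The penult (syllable 7, ti:) is heavy, so it takes stress.
Primary stress: syllable 7 → fa:.li.re:r.so.pu.led.ˈti:.de.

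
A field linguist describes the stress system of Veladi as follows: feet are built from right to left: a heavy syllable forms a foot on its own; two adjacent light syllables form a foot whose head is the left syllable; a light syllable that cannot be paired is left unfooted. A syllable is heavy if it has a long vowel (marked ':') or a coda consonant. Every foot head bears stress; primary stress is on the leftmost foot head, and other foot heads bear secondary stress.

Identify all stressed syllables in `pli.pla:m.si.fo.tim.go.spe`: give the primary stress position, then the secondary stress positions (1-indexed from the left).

Weights: 1 pli L, 2 pla:m H, 3 si L, 4 fo L, 5 tim H, 6 go L, 7 spe L.
Parse right to left (heavy = foot alone; LL = one foot; stranded L unfooted): pli (ˈpla:m) (ˈsi.fo) (ˈtim) (ˈgo.spe).
Foot heads: 2, 3, 5, 6.
Primary stress on the leftmost head = syllable 2.
Secondary stress on 3, 5, 6: pli.ˈpla:m.ˌsi.fo.ˌtim.ˌgo.spe.

primary 2, secondary 3, 5, 6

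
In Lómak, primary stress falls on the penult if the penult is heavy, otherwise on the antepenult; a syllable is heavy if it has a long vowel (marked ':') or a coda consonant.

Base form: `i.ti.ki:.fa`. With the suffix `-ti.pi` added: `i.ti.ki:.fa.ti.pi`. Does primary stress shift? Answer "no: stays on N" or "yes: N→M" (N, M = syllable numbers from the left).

yes: 3→4

Base `i.ti.ki:.fa` (4 syllables):
  Weights: 2 ti L, 3 ki: H, 4 fa L.
  The penult (syllable 3, ki:) is heavy, so it takes stress.
  → primary stress on syllable 3.
Suffixed `i.ti.ki:.fa.ti.pi` (6 syllables):
  Weights: 4 fa L, 5 ti L, 6 pi L.
  The penult (syllable 5, ti) is light, so stress falls on the antepenult (syllable 4, fa).
  → primary stress on syllable 4.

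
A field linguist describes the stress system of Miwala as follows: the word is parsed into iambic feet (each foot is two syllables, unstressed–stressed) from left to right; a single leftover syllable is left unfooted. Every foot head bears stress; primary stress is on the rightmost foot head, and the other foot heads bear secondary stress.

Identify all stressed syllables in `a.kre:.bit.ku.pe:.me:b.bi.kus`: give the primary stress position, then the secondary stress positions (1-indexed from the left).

Parse left to right into iambic (σˈσ) feet: (a.ˈkre:) (bit.ˈku) (pe:.ˈme:b) (bi.ˈkus).
Foot heads (stressed positions): 2, 4, 6, 8.
End Rule Rightmost: primary stress on the rightmost head = syllable 8.
Secondary stress on 2, 4, 6: a.ˌkre:.bit.ˌku.pe:.ˌme:b.bi.ˈkus.

primary 8, secondary 2, 4, 6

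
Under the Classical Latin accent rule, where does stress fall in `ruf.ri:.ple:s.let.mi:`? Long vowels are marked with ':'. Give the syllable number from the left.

4

Classical Latin: stress the penult if heavy (long vowel or closed), else the antepenult.
Weights: 3 ple:s H, 4 let H, 5 mi: H.
The penult (syllable 4, let) is heavy, so it takes stress.
Stress on syllable 4: ruf.ri:.ple:s.ˈlet.mi:.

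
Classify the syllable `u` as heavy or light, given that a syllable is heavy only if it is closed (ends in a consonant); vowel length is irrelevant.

`u`: short vowel, open (no coda). Open (no coda) → light.

light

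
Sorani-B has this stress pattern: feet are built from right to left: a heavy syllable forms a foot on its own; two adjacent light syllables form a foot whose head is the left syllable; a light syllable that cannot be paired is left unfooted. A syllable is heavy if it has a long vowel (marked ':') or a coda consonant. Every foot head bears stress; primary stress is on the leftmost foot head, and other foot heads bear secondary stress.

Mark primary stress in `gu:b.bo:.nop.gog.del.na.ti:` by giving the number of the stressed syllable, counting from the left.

1

Weights: 1 gu:b H, 2 bo: H, 3 nop H, 4 gog H, 5 del H, 6 na L, 7 ti: H.
Parse right to left (heavy = foot alone; LL = one foot; stranded L unfooted): (ˈgu:b) (ˈbo:) (ˈnop) (ˈgog) (ˈdel) na (ˈti:).
Foot heads: 1, 2, 3, 4, 5, 7.
Primary stress on the leftmost head = syllable 1.
Primary stress: syllable 1 → ˈgu:b.bo:.nop.gog.del.na.ti:.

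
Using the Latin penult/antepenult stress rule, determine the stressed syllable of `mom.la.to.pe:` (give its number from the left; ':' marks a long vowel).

2

Classical Latin: stress the penult if heavy (long vowel or closed), else the antepenult.
Weights: 2 la L, 3 to L, 4 pe: H.
The penult (syllable 3, to) is light, so stress falls on the antepenult (syllable 2, la).
Stress on syllable 2: mom.ˈla.to.pe:.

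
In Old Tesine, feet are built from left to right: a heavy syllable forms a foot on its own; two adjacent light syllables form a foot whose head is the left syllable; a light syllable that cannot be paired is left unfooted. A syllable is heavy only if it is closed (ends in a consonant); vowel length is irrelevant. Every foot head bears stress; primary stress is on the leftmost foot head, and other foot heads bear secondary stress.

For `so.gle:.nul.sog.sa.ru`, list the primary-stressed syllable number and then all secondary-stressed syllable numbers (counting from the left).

primary 1, secondary 3, 4, 5

Weights: 1 so L, 2 gle: L, 3 nul H, 4 sog H, 5 sa L, 6 ru L.
Parse left to right (heavy = foot alone; LL = one foot; stranded L unfooted): (ˈso.gle:) (ˈnul) (ˈsog) (ˈsa.ru).
Foot heads: 1, 3, 4, 5.
Primary stress on the leftmost head = syllable 1.
Secondary stress on 3, 4, 5: ˈso.gle:.ˌnul.ˌsog.ˌsa.ru.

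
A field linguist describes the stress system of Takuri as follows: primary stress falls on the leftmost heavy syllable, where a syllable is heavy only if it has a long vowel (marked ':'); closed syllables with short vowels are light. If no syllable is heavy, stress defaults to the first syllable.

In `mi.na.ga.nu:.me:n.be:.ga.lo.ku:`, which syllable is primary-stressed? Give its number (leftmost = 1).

Weights: 1 mi L, 2 na L, 3 ga L, 4 nu: H, 5 me:n H, 6 be: H, 7 ga L, 8 lo L, 9 ku: H.
Heavy syllables in the domain: 4, 5, 6, 9. The leftmost is syllable 4 (nu:).
Primary stress: syllable 4 → mi.na.ga.ˈnu:.me:n.be:.ga.lo.ku:.

4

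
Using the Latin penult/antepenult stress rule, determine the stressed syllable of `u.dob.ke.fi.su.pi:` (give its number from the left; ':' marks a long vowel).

4

Classical Latin: stress the penult if heavy (long vowel or closed), else the antepenult.
Weights: 4 fi L, 5 su L, 6 pi: H.
The penult (syllable 5, su) is light, so stress falls on the antepenult (syllable 4, fi).
Stress on syllable 4: u.dob.ke.ˈfi.su.pi:.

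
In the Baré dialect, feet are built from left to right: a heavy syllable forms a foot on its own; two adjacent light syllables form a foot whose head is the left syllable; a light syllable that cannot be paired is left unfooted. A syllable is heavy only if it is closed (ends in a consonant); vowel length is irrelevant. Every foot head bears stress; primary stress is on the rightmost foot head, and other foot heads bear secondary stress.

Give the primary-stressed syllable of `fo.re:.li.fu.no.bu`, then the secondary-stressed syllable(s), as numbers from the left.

Weights: 1 fo L, 2 re: L, 3 li L, 4 fu L, 5 no L, 6 bu L.
Parse left to right (heavy = foot alone; LL = one foot; stranded L unfooted): (ˈfo.re:) (ˈli.fu) (ˈno.bu).
Foot heads: 1, 3, 5.
Primary stress on the rightmost head = syllable 5.
Secondary stress on 1, 3: ˌfo.re:.ˌli.fu.ˈno.bu.

primary 5, secondary 1, 3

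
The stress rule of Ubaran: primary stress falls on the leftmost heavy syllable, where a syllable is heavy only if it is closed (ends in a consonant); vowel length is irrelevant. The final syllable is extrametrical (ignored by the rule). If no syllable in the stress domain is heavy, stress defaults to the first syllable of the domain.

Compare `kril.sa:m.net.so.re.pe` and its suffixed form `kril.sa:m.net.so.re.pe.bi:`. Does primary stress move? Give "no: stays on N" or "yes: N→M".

no: stays on 1

Base `kril.sa:m.net.so.re.pe` (6 syllables):
  The final syllable (6, pe) is extrametrical; the stress domain is syllables 1–5.
  Weights: 1 kril H, 2 sa:m H, 3 net H, 4 so L, 5 re L.
  Heavy syllables in the domain: 1, 2, 3. The leftmost is syllable 1 (kril).
  → primary stress on syllable 1.
Suffixed `kril.sa:m.net.so.re.pe.bi:` (7 syllables):
  The final syllable (7, bi:) is extrametrical; the stress domain is syllables 1–6.
  Weights: 1 kril H, 2 sa:m H, 3 net H, 4 so L, 5 re L, 6 pe L.
  Heavy syllables in the domain: 1, 2, 3. The leftmost is syllable 1 (kril).
  → primary stress on syllable 1.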